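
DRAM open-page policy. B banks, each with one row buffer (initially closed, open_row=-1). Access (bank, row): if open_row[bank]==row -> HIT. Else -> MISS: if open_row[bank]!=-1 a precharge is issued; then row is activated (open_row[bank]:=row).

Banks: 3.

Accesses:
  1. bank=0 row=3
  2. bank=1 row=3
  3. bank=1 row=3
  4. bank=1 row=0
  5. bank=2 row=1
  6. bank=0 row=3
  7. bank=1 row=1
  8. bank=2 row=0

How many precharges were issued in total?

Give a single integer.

Acc 1: bank0 row3 -> MISS (open row3); precharges=0
Acc 2: bank1 row3 -> MISS (open row3); precharges=0
Acc 3: bank1 row3 -> HIT
Acc 4: bank1 row0 -> MISS (open row0); precharges=1
Acc 5: bank2 row1 -> MISS (open row1); precharges=1
Acc 6: bank0 row3 -> HIT
Acc 7: bank1 row1 -> MISS (open row1); precharges=2
Acc 8: bank2 row0 -> MISS (open row0); precharges=3

Answer: 3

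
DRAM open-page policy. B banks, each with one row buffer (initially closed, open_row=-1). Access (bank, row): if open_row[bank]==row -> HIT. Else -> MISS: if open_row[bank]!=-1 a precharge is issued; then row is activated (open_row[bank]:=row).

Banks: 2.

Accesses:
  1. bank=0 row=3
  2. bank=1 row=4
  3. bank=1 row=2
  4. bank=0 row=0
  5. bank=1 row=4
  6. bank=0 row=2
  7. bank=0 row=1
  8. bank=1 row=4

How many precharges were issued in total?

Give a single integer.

Answer: 5

Derivation:
Acc 1: bank0 row3 -> MISS (open row3); precharges=0
Acc 2: bank1 row4 -> MISS (open row4); precharges=0
Acc 3: bank1 row2 -> MISS (open row2); precharges=1
Acc 4: bank0 row0 -> MISS (open row0); precharges=2
Acc 5: bank1 row4 -> MISS (open row4); precharges=3
Acc 6: bank0 row2 -> MISS (open row2); precharges=4
Acc 7: bank0 row1 -> MISS (open row1); precharges=5
Acc 8: bank1 row4 -> HIT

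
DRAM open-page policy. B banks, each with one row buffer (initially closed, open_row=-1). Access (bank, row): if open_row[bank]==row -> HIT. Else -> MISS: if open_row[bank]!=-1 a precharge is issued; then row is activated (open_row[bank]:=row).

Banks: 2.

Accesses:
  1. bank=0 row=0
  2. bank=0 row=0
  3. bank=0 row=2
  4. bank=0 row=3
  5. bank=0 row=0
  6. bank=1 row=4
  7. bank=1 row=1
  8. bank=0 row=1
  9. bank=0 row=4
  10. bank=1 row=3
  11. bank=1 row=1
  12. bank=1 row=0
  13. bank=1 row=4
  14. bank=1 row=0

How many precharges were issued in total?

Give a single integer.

Answer: 11

Derivation:
Acc 1: bank0 row0 -> MISS (open row0); precharges=0
Acc 2: bank0 row0 -> HIT
Acc 3: bank0 row2 -> MISS (open row2); precharges=1
Acc 4: bank0 row3 -> MISS (open row3); precharges=2
Acc 5: bank0 row0 -> MISS (open row0); precharges=3
Acc 6: bank1 row4 -> MISS (open row4); precharges=3
Acc 7: bank1 row1 -> MISS (open row1); precharges=4
Acc 8: bank0 row1 -> MISS (open row1); precharges=5
Acc 9: bank0 row4 -> MISS (open row4); precharges=6
Acc 10: bank1 row3 -> MISS (open row3); precharges=7
Acc 11: bank1 row1 -> MISS (open row1); precharges=8
Acc 12: bank1 row0 -> MISS (open row0); precharges=9
Acc 13: bank1 row4 -> MISS (open row4); precharges=10
Acc 14: bank1 row0 -> MISS (open row0); precharges=11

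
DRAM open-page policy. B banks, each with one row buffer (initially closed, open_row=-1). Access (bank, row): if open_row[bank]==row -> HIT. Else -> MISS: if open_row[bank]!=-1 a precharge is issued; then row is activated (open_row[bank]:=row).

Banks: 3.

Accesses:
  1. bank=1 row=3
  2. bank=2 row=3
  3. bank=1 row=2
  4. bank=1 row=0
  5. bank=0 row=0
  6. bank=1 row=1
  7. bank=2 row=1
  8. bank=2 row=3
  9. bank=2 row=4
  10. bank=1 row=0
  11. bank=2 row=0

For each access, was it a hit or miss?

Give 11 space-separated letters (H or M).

Answer: M M M M M M M M M M M

Derivation:
Acc 1: bank1 row3 -> MISS (open row3); precharges=0
Acc 2: bank2 row3 -> MISS (open row3); precharges=0
Acc 3: bank1 row2 -> MISS (open row2); precharges=1
Acc 4: bank1 row0 -> MISS (open row0); precharges=2
Acc 5: bank0 row0 -> MISS (open row0); precharges=2
Acc 6: bank1 row1 -> MISS (open row1); precharges=3
Acc 7: bank2 row1 -> MISS (open row1); precharges=4
Acc 8: bank2 row3 -> MISS (open row3); precharges=5
Acc 9: bank2 row4 -> MISS (open row4); precharges=6
Acc 10: bank1 row0 -> MISS (open row0); precharges=7
Acc 11: bank2 row0 -> MISS (open row0); precharges=8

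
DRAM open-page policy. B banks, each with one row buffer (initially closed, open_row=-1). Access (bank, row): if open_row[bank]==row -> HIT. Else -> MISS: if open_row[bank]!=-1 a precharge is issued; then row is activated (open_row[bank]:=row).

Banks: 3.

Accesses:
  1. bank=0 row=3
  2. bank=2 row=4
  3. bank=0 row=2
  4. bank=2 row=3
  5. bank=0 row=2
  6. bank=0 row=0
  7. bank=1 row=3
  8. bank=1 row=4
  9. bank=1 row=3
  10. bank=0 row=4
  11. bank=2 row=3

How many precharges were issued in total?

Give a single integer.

Acc 1: bank0 row3 -> MISS (open row3); precharges=0
Acc 2: bank2 row4 -> MISS (open row4); precharges=0
Acc 3: bank0 row2 -> MISS (open row2); precharges=1
Acc 4: bank2 row3 -> MISS (open row3); precharges=2
Acc 5: bank0 row2 -> HIT
Acc 6: bank0 row0 -> MISS (open row0); precharges=3
Acc 7: bank1 row3 -> MISS (open row3); precharges=3
Acc 8: bank1 row4 -> MISS (open row4); precharges=4
Acc 9: bank1 row3 -> MISS (open row3); precharges=5
Acc 10: bank0 row4 -> MISS (open row4); precharges=6
Acc 11: bank2 row3 -> HIT

Answer: 6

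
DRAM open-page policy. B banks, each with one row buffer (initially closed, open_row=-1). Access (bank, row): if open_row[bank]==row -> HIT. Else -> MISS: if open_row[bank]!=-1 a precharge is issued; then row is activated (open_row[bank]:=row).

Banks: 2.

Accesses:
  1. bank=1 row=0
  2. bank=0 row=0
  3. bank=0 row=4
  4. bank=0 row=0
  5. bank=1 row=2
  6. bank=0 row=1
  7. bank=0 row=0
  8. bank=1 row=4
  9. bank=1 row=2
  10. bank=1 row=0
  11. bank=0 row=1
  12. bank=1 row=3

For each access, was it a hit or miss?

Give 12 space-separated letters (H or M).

Acc 1: bank1 row0 -> MISS (open row0); precharges=0
Acc 2: bank0 row0 -> MISS (open row0); precharges=0
Acc 3: bank0 row4 -> MISS (open row4); precharges=1
Acc 4: bank0 row0 -> MISS (open row0); precharges=2
Acc 5: bank1 row2 -> MISS (open row2); precharges=3
Acc 6: bank0 row1 -> MISS (open row1); precharges=4
Acc 7: bank0 row0 -> MISS (open row0); precharges=5
Acc 8: bank1 row4 -> MISS (open row4); precharges=6
Acc 9: bank1 row2 -> MISS (open row2); precharges=7
Acc 10: bank1 row0 -> MISS (open row0); precharges=8
Acc 11: bank0 row1 -> MISS (open row1); precharges=9
Acc 12: bank1 row3 -> MISS (open row3); precharges=10

Answer: M M M M M M M M M M M M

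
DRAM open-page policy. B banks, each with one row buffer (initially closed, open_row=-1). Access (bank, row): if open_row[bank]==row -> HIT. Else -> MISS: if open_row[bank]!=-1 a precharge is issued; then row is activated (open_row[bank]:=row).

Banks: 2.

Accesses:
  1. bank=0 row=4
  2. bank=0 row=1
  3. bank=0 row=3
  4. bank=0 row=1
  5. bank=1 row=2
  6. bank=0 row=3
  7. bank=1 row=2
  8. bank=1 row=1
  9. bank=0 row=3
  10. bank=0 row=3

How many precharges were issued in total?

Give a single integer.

Acc 1: bank0 row4 -> MISS (open row4); precharges=0
Acc 2: bank0 row1 -> MISS (open row1); precharges=1
Acc 3: bank0 row3 -> MISS (open row3); precharges=2
Acc 4: bank0 row1 -> MISS (open row1); precharges=3
Acc 5: bank1 row2 -> MISS (open row2); precharges=3
Acc 6: bank0 row3 -> MISS (open row3); precharges=4
Acc 7: bank1 row2 -> HIT
Acc 8: bank1 row1 -> MISS (open row1); precharges=5
Acc 9: bank0 row3 -> HIT
Acc 10: bank0 row3 -> HIT

Answer: 5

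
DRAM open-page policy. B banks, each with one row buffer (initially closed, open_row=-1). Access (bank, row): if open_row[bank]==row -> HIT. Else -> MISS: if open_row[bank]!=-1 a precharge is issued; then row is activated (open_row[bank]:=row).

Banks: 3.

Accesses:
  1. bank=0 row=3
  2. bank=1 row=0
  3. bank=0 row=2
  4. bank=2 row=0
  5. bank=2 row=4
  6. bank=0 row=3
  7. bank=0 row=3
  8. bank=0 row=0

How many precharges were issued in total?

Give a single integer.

Answer: 4

Derivation:
Acc 1: bank0 row3 -> MISS (open row3); precharges=0
Acc 2: bank1 row0 -> MISS (open row0); precharges=0
Acc 3: bank0 row2 -> MISS (open row2); precharges=1
Acc 4: bank2 row0 -> MISS (open row0); precharges=1
Acc 5: bank2 row4 -> MISS (open row4); precharges=2
Acc 6: bank0 row3 -> MISS (open row3); precharges=3
Acc 7: bank0 row3 -> HIT
Acc 8: bank0 row0 -> MISS (open row0); precharges=4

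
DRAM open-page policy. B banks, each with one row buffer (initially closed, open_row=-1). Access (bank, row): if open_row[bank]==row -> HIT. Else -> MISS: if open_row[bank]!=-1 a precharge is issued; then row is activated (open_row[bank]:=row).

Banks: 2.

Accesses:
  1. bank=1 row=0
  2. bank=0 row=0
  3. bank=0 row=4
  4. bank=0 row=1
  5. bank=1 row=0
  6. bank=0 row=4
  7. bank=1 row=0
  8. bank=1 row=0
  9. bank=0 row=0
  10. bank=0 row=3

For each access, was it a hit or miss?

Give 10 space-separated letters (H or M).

Answer: M M M M H M H H M M

Derivation:
Acc 1: bank1 row0 -> MISS (open row0); precharges=0
Acc 2: bank0 row0 -> MISS (open row0); precharges=0
Acc 3: bank0 row4 -> MISS (open row4); precharges=1
Acc 4: bank0 row1 -> MISS (open row1); precharges=2
Acc 5: bank1 row0 -> HIT
Acc 6: bank0 row4 -> MISS (open row4); precharges=3
Acc 7: bank1 row0 -> HIT
Acc 8: bank1 row0 -> HIT
Acc 9: bank0 row0 -> MISS (open row0); precharges=4
Acc 10: bank0 row3 -> MISS (open row3); precharges=5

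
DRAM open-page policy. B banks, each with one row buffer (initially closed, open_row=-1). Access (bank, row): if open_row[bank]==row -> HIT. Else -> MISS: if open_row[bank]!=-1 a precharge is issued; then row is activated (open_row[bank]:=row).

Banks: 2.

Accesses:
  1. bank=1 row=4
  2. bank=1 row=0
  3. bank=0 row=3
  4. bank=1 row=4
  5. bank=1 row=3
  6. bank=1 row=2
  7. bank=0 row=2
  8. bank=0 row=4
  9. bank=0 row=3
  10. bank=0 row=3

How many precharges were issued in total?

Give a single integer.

Acc 1: bank1 row4 -> MISS (open row4); precharges=0
Acc 2: bank1 row0 -> MISS (open row0); precharges=1
Acc 3: bank0 row3 -> MISS (open row3); precharges=1
Acc 4: bank1 row4 -> MISS (open row4); precharges=2
Acc 5: bank1 row3 -> MISS (open row3); precharges=3
Acc 6: bank1 row2 -> MISS (open row2); precharges=4
Acc 7: bank0 row2 -> MISS (open row2); precharges=5
Acc 8: bank0 row4 -> MISS (open row4); precharges=6
Acc 9: bank0 row3 -> MISS (open row3); precharges=7
Acc 10: bank0 row3 -> HIT

Answer: 7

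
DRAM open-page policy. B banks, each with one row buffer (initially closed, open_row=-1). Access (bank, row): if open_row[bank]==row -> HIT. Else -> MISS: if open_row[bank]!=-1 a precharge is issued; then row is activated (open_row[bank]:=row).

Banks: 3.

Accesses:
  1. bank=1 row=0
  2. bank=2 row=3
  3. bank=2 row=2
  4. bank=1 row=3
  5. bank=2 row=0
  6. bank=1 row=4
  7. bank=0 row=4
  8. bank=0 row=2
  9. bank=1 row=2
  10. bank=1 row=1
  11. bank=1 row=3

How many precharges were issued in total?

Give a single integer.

Answer: 8

Derivation:
Acc 1: bank1 row0 -> MISS (open row0); precharges=0
Acc 2: bank2 row3 -> MISS (open row3); precharges=0
Acc 3: bank2 row2 -> MISS (open row2); precharges=1
Acc 4: bank1 row3 -> MISS (open row3); precharges=2
Acc 5: bank2 row0 -> MISS (open row0); precharges=3
Acc 6: bank1 row4 -> MISS (open row4); precharges=4
Acc 7: bank0 row4 -> MISS (open row4); precharges=4
Acc 8: bank0 row2 -> MISS (open row2); precharges=5
Acc 9: bank1 row2 -> MISS (open row2); precharges=6
Acc 10: bank1 row1 -> MISS (open row1); precharges=7
Acc 11: bank1 row3 -> MISS (open row3); precharges=8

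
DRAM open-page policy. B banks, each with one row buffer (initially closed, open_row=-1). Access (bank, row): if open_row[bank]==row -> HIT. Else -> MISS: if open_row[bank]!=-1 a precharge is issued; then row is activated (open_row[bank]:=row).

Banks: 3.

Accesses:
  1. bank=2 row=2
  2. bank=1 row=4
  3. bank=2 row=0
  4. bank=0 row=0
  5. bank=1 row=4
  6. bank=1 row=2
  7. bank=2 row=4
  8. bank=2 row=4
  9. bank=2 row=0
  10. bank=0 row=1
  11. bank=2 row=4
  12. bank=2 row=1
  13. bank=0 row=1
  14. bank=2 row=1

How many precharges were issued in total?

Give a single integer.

Answer: 7

Derivation:
Acc 1: bank2 row2 -> MISS (open row2); precharges=0
Acc 2: bank1 row4 -> MISS (open row4); precharges=0
Acc 3: bank2 row0 -> MISS (open row0); precharges=1
Acc 4: bank0 row0 -> MISS (open row0); precharges=1
Acc 5: bank1 row4 -> HIT
Acc 6: bank1 row2 -> MISS (open row2); precharges=2
Acc 7: bank2 row4 -> MISS (open row4); precharges=3
Acc 8: bank2 row4 -> HIT
Acc 9: bank2 row0 -> MISS (open row0); precharges=4
Acc 10: bank0 row1 -> MISS (open row1); precharges=5
Acc 11: bank2 row4 -> MISS (open row4); precharges=6
Acc 12: bank2 row1 -> MISS (open row1); precharges=7
Acc 13: bank0 row1 -> HIT
Acc 14: bank2 row1 -> HIT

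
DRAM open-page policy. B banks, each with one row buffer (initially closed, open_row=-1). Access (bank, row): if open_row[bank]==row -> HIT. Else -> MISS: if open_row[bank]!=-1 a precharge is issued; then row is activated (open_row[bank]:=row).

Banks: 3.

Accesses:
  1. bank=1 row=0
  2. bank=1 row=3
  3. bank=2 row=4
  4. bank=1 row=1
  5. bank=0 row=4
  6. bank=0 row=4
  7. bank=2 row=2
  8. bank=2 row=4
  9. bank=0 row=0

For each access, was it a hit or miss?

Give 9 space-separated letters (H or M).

Answer: M M M M M H M M M

Derivation:
Acc 1: bank1 row0 -> MISS (open row0); precharges=0
Acc 2: bank1 row3 -> MISS (open row3); precharges=1
Acc 3: bank2 row4 -> MISS (open row4); precharges=1
Acc 4: bank1 row1 -> MISS (open row1); precharges=2
Acc 5: bank0 row4 -> MISS (open row4); precharges=2
Acc 6: bank0 row4 -> HIT
Acc 7: bank2 row2 -> MISS (open row2); precharges=3
Acc 8: bank2 row4 -> MISS (open row4); precharges=4
Acc 9: bank0 row0 -> MISS (open row0); precharges=5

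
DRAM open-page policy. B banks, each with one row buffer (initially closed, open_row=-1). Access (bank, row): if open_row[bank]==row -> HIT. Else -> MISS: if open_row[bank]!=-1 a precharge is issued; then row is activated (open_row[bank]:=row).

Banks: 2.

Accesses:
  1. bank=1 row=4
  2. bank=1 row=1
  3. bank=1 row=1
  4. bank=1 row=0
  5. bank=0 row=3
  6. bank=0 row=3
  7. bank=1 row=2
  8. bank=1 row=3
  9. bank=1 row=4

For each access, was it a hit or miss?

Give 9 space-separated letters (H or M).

Acc 1: bank1 row4 -> MISS (open row4); precharges=0
Acc 2: bank1 row1 -> MISS (open row1); precharges=1
Acc 3: bank1 row1 -> HIT
Acc 4: bank1 row0 -> MISS (open row0); precharges=2
Acc 5: bank0 row3 -> MISS (open row3); precharges=2
Acc 6: bank0 row3 -> HIT
Acc 7: bank1 row2 -> MISS (open row2); precharges=3
Acc 8: bank1 row3 -> MISS (open row3); precharges=4
Acc 9: bank1 row4 -> MISS (open row4); precharges=5

Answer: M M H M M H M M M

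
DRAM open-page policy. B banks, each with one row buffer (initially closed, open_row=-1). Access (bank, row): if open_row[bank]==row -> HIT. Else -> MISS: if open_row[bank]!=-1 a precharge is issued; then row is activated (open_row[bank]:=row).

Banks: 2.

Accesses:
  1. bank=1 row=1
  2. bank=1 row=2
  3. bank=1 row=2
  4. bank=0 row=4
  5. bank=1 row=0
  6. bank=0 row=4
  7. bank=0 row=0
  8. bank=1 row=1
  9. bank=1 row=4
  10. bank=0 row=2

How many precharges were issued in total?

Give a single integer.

Answer: 6

Derivation:
Acc 1: bank1 row1 -> MISS (open row1); precharges=0
Acc 2: bank1 row2 -> MISS (open row2); precharges=1
Acc 3: bank1 row2 -> HIT
Acc 4: bank0 row4 -> MISS (open row4); precharges=1
Acc 5: bank1 row0 -> MISS (open row0); precharges=2
Acc 6: bank0 row4 -> HIT
Acc 7: bank0 row0 -> MISS (open row0); precharges=3
Acc 8: bank1 row1 -> MISS (open row1); precharges=4
Acc 9: bank1 row4 -> MISS (open row4); precharges=5
Acc 10: bank0 row2 -> MISS (open row2); precharges=6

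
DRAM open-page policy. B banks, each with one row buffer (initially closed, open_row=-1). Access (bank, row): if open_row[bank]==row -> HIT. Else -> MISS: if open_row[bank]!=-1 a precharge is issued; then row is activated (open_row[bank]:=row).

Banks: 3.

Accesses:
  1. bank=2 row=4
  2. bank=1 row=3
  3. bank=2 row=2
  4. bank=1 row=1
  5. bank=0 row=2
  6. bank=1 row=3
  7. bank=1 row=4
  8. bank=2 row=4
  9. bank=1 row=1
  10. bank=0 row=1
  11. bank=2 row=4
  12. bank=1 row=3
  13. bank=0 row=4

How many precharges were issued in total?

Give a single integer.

Acc 1: bank2 row4 -> MISS (open row4); precharges=0
Acc 2: bank1 row3 -> MISS (open row3); precharges=0
Acc 3: bank2 row2 -> MISS (open row2); precharges=1
Acc 4: bank1 row1 -> MISS (open row1); precharges=2
Acc 5: bank0 row2 -> MISS (open row2); precharges=2
Acc 6: bank1 row3 -> MISS (open row3); precharges=3
Acc 7: bank1 row4 -> MISS (open row4); precharges=4
Acc 8: bank2 row4 -> MISS (open row4); precharges=5
Acc 9: bank1 row1 -> MISS (open row1); precharges=6
Acc 10: bank0 row1 -> MISS (open row1); precharges=7
Acc 11: bank2 row4 -> HIT
Acc 12: bank1 row3 -> MISS (open row3); precharges=8
Acc 13: bank0 row4 -> MISS (open row4); precharges=9

Answer: 9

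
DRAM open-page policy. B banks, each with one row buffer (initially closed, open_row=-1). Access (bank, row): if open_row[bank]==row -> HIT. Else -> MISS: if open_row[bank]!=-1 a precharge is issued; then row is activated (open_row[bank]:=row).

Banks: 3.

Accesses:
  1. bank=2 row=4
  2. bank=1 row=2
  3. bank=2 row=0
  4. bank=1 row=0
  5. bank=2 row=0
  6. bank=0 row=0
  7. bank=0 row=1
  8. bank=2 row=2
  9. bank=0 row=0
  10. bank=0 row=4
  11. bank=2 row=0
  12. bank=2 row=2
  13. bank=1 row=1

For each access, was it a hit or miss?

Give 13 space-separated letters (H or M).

Answer: M M M M H M M M M M M M M

Derivation:
Acc 1: bank2 row4 -> MISS (open row4); precharges=0
Acc 2: bank1 row2 -> MISS (open row2); precharges=0
Acc 3: bank2 row0 -> MISS (open row0); precharges=1
Acc 4: bank1 row0 -> MISS (open row0); precharges=2
Acc 5: bank2 row0 -> HIT
Acc 6: bank0 row0 -> MISS (open row0); precharges=2
Acc 7: bank0 row1 -> MISS (open row1); precharges=3
Acc 8: bank2 row2 -> MISS (open row2); precharges=4
Acc 9: bank0 row0 -> MISS (open row0); precharges=5
Acc 10: bank0 row4 -> MISS (open row4); precharges=6
Acc 11: bank2 row0 -> MISS (open row0); precharges=7
Acc 12: bank2 row2 -> MISS (open row2); precharges=8
Acc 13: bank1 row1 -> MISS (open row1); precharges=9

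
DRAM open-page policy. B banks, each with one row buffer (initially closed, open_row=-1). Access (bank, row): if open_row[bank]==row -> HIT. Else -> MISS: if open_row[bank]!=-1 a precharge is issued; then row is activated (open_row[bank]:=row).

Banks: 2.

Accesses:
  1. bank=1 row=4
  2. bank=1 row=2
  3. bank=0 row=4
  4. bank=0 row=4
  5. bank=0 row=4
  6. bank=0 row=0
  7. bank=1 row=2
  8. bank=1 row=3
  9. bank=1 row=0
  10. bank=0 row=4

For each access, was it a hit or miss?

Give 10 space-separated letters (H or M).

Acc 1: bank1 row4 -> MISS (open row4); precharges=0
Acc 2: bank1 row2 -> MISS (open row2); precharges=1
Acc 3: bank0 row4 -> MISS (open row4); precharges=1
Acc 4: bank0 row4 -> HIT
Acc 5: bank0 row4 -> HIT
Acc 6: bank0 row0 -> MISS (open row0); precharges=2
Acc 7: bank1 row2 -> HIT
Acc 8: bank1 row3 -> MISS (open row3); precharges=3
Acc 9: bank1 row0 -> MISS (open row0); precharges=4
Acc 10: bank0 row4 -> MISS (open row4); precharges=5

Answer: M M M H H M H M M M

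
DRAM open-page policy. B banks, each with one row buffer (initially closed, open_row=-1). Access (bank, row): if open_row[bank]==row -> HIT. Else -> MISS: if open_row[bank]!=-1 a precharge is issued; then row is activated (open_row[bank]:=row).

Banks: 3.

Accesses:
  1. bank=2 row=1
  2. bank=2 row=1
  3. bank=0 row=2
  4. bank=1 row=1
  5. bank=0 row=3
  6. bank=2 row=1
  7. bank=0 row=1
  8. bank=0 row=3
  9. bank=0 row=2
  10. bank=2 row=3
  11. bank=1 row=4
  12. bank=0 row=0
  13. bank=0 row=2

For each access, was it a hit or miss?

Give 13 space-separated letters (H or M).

Acc 1: bank2 row1 -> MISS (open row1); precharges=0
Acc 2: bank2 row1 -> HIT
Acc 3: bank0 row2 -> MISS (open row2); precharges=0
Acc 4: bank1 row1 -> MISS (open row1); precharges=0
Acc 5: bank0 row3 -> MISS (open row3); precharges=1
Acc 6: bank2 row1 -> HIT
Acc 7: bank0 row1 -> MISS (open row1); precharges=2
Acc 8: bank0 row3 -> MISS (open row3); precharges=3
Acc 9: bank0 row2 -> MISS (open row2); precharges=4
Acc 10: bank2 row3 -> MISS (open row3); precharges=5
Acc 11: bank1 row4 -> MISS (open row4); precharges=6
Acc 12: bank0 row0 -> MISS (open row0); precharges=7
Acc 13: bank0 row2 -> MISS (open row2); precharges=8

Answer: M H M M M H M M M M M M M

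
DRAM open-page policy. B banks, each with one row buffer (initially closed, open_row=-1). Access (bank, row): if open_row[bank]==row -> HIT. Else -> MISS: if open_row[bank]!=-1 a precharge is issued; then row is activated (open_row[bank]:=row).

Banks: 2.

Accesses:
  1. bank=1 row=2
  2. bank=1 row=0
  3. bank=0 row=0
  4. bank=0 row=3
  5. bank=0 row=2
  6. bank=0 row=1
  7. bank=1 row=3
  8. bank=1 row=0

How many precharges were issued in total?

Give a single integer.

Acc 1: bank1 row2 -> MISS (open row2); precharges=0
Acc 2: bank1 row0 -> MISS (open row0); precharges=1
Acc 3: bank0 row0 -> MISS (open row0); precharges=1
Acc 4: bank0 row3 -> MISS (open row3); precharges=2
Acc 5: bank0 row2 -> MISS (open row2); precharges=3
Acc 6: bank0 row1 -> MISS (open row1); precharges=4
Acc 7: bank1 row3 -> MISS (open row3); precharges=5
Acc 8: bank1 row0 -> MISS (open row0); precharges=6

Answer: 6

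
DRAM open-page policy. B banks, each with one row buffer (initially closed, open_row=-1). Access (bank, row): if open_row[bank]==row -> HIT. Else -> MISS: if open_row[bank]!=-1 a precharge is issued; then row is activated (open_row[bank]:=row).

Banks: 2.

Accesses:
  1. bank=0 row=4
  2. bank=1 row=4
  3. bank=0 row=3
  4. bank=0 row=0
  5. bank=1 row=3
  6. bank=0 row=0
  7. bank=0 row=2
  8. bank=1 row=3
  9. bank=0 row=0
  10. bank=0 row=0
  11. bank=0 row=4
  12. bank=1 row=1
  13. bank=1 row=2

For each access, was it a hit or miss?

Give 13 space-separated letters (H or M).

Acc 1: bank0 row4 -> MISS (open row4); precharges=0
Acc 2: bank1 row4 -> MISS (open row4); precharges=0
Acc 3: bank0 row3 -> MISS (open row3); precharges=1
Acc 4: bank0 row0 -> MISS (open row0); precharges=2
Acc 5: bank1 row3 -> MISS (open row3); precharges=3
Acc 6: bank0 row0 -> HIT
Acc 7: bank0 row2 -> MISS (open row2); precharges=4
Acc 8: bank1 row3 -> HIT
Acc 9: bank0 row0 -> MISS (open row0); precharges=5
Acc 10: bank0 row0 -> HIT
Acc 11: bank0 row4 -> MISS (open row4); precharges=6
Acc 12: bank1 row1 -> MISS (open row1); precharges=7
Acc 13: bank1 row2 -> MISS (open row2); precharges=8

Answer: M M M M M H M H M H M M M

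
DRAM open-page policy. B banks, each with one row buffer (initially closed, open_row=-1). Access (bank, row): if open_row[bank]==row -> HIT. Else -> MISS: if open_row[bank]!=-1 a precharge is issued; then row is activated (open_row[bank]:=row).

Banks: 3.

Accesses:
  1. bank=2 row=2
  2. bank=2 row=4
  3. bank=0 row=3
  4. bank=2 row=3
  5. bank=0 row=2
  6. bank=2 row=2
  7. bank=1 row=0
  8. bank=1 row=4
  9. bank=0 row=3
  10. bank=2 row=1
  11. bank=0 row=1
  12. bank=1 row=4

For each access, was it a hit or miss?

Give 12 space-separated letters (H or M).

Answer: M M M M M M M M M M M H

Derivation:
Acc 1: bank2 row2 -> MISS (open row2); precharges=0
Acc 2: bank2 row4 -> MISS (open row4); precharges=1
Acc 3: bank0 row3 -> MISS (open row3); precharges=1
Acc 4: bank2 row3 -> MISS (open row3); precharges=2
Acc 5: bank0 row2 -> MISS (open row2); precharges=3
Acc 6: bank2 row2 -> MISS (open row2); precharges=4
Acc 7: bank1 row0 -> MISS (open row0); precharges=4
Acc 8: bank1 row4 -> MISS (open row4); precharges=5
Acc 9: bank0 row3 -> MISS (open row3); precharges=6
Acc 10: bank2 row1 -> MISS (open row1); precharges=7
Acc 11: bank0 row1 -> MISS (open row1); precharges=8
Acc 12: bank1 row4 -> HIT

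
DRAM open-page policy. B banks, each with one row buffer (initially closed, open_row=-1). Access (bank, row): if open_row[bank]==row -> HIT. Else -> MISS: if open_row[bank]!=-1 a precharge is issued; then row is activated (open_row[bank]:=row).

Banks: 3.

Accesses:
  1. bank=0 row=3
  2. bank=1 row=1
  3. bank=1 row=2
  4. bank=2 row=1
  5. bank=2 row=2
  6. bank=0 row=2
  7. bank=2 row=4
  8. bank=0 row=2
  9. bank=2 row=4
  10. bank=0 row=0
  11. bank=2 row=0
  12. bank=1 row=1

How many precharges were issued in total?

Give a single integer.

Answer: 7

Derivation:
Acc 1: bank0 row3 -> MISS (open row3); precharges=0
Acc 2: bank1 row1 -> MISS (open row1); precharges=0
Acc 3: bank1 row2 -> MISS (open row2); precharges=1
Acc 4: bank2 row1 -> MISS (open row1); precharges=1
Acc 5: bank2 row2 -> MISS (open row2); precharges=2
Acc 6: bank0 row2 -> MISS (open row2); precharges=3
Acc 7: bank2 row4 -> MISS (open row4); precharges=4
Acc 8: bank0 row2 -> HIT
Acc 9: bank2 row4 -> HIT
Acc 10: bank0 row0 -> MISS (open row0); precharges=5
Acc 11: bank2 row0 -> MISS (open row0); precharges=6
Acc 12: bank1 row1 -> MISS (open row1); precharges=7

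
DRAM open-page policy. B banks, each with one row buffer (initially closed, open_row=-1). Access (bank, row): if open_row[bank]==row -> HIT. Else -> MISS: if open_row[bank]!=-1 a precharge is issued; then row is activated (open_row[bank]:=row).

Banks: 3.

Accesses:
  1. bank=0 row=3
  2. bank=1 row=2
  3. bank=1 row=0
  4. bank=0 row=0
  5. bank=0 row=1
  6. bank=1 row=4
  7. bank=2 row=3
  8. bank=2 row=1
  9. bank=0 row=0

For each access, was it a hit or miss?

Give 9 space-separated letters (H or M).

Acc 1: bank0 row3 -> MISS (open row3); precharges=0
Acc 2: bank1 row2 -> MISS (open row2); precharges=0
Acc 3: bank1 row0 -> MISS (open row0); precharges=1
Acc 4: bank0 row0 -> MISS (open row0); precharges=2
Acc 5: bank0 row1 -> MISS (open row1); precharges=3
Acc 6: bank1 row4 -> MISS (open row4); precharges=4
Acc 7: bank2 row3 -> MISS (open row3); precharges=4
Acc 8: bank2 row1 -> MISS (open row1); precharges=5
Acc 9: bank0 row0 -> MISS (open row0); precharges=6

Answer: M M M M M M M M M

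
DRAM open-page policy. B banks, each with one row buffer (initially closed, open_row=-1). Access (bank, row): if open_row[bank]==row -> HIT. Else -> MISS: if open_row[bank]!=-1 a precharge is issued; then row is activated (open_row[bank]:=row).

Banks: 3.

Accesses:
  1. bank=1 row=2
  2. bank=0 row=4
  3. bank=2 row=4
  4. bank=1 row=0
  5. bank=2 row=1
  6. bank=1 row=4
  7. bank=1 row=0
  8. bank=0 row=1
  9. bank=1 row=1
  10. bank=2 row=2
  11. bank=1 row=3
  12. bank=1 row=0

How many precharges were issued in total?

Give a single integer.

Acc 1: bank1 row2 -> MISS (open row2); precharges=0
Acc 2: bank0 row4 -> MISS (open row4); precharges=0
Acc 3: bank2 row4 -> MISS (open row4); precharges=0
Acc 4: bank1 row0 -> MISS (open row0); precharges=1
Acc 5: bank2 row1 -> MISS (open row1); precharges=2
Acc 6: bank1 row4 -> MISS (open row4); precharges=3
Acc 7: bank1 row0 -> MISS (open row0); precharges=4
Acc 8: bank0 row1 -> MISS (open row1); precharges=5
Acc 9: bank1 row1 -> MISS (open row1); precharges=6
Acc 10: bank2 row2 -> MISS (open row2); precharges=7
Acc 11: bank1 row3 -> MISS (open row3); precharges=8
Acc 12: bank1 row0 -> MISS (open row0); precharges=9

Answer: 9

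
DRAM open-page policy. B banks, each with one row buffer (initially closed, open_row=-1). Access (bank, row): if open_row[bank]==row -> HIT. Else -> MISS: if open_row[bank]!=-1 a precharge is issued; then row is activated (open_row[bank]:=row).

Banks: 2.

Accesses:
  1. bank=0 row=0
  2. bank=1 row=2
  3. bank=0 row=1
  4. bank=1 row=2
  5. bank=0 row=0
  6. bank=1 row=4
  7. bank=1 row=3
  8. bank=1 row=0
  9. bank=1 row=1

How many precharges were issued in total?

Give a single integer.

Acc 1: bank0 row0 -> MISS (open row0); precharges=0
Acc 2: bank1 row2 -> MISS (open row2); precharges=0
Acc 3: bank0 row1 -> MISS (open row1); precharges=1
Acc 4: bank1 row2 -> HIT
Acc 5: bank0 row0 -> MISS (open row0); precharges=2
Acc 6: bank1 row4 -> MISS (open row4); precharges=3
Acc 7: bank1 row3 -> MISS (open row3); precharges=4
Acc 8: bank1 row0 -> MISS (open row0); precharges=5
Acc 9: bank1 row1 -> MISS (open row1); precharges=6

Answer: 6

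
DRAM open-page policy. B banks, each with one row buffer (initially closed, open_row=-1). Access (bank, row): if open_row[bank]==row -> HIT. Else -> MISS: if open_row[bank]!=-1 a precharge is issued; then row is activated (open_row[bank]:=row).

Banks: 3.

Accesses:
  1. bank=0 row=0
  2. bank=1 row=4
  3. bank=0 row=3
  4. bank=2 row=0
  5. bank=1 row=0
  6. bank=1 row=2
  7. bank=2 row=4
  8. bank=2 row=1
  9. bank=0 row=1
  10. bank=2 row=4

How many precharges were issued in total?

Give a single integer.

Answer: 7

Derivation:
Acc 1: bank0 row0 -> MISS (open row0); precharges=0
Acc 2: bank1 row4 -> MISS (open row4); precharges=0
Acc 3: bank0 row3 -> MISS (open row3); precharges=1
Acc 4: bank2 row0 -> MISS (open row0); precharges=1
Acc 5: bank1 row0 -> MISS (open row0); precharges=2
Acc 6: bank1 row2 -> MISS (open row2); precharges=3
Acc 7: bank2 row4 -> MISS (open row4); precharges=4
Acc 8: bank2 row1 -> MISS (open row1); precharges=5
Acc 9: bank0 row1 -> MISS (open row1); precharges=6
Acc 10: bank2 row4 -> MISS (open row4); precharges=7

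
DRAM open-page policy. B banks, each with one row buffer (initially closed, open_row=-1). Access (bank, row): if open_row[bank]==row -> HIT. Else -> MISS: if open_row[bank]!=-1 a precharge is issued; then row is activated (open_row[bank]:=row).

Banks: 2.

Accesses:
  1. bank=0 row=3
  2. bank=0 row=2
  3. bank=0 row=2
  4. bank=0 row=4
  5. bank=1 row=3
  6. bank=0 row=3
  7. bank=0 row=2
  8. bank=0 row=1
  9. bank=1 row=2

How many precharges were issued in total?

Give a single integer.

Answer: 6

Derivation:
Acc 1: bank0 row3 -> MISS (open row3); precharges=0
Acc 2: bank0 row2 -> MISS (open row2); precharges=1
Acc 3: bank0 row2 -> HIT
Acc 4: bank0 row4 -> MISS (open row4); precharges=2
Acc 5: bank1 row3 -> MISS (open row3); precharges=2
Acc 6: bank0 row3 -> MISS (open row3); precharges=3
Acc 7: bank0 row2 -> MISS (open row2); precharges=4
Acc 8: bank0 row1 -> MISS (open row1); precharges=5
Acc 9: bank1 row2 -> MISS (open row2); precharges=6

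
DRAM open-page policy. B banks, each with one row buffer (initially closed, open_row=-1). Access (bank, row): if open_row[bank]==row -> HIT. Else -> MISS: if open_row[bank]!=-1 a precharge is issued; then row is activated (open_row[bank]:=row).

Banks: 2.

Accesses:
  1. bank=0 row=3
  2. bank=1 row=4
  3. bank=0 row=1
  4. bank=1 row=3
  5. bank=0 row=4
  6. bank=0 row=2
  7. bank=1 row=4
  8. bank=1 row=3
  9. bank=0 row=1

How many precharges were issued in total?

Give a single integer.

Answer: 7

Derivation:
Acc 1: bank0 row3 -> MISS (open row3); precharges=0
Acc 2: bank1 row4 -> MISS (open row4); precharges=0
Acc 3: bank0 row1 -> MISS (open row1); precharges=1
Acc 4: bank1 row3 -> MISS (open row3); precharges=2
Acc 5: bank0 row4 -> MISS (open row4); precharges=3
Acc 6: bank0 row2 -> MISS (open row2); precharges=4
Acc 7: bank1 row4 -> MISS (open row4); precharges=5
Acc 8: bank1 row3 -> MISS (open row3); precharges=6
Acc 9: bank0 row1 -> MISS (open row1); precharges=7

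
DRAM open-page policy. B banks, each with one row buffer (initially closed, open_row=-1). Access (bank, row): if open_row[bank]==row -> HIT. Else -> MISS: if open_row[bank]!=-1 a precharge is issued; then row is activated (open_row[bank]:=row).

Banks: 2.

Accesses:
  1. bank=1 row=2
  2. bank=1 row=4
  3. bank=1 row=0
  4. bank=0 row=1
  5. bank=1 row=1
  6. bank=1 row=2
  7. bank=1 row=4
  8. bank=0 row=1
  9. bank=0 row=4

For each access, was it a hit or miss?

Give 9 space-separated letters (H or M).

Answer: M M M M M M M H M

Derivation:
Acc 1: bank1 row2 -> MISS (open row2); precharges=0
Acc 2: bank1 row4 -> MISS (open row4); precharges=1
Acc 3: bank1 row0 -> MISS (open row0); precharges=2
Acc 4: bank0 row1 -> MISS (open row1); precharges=2
Acc 5: bank1 row1 -> MISS (open row1); precharges=3
Acc 6: bank1 row2 -> MISS (open row2); precharges=4
Acc 7: bank1 row4 -> MISS (open row4); precharges=5
Acc 8: bank0 row1 -> HIT
Acc 9: bank0 row4 -> MISS (open row4); precharges=6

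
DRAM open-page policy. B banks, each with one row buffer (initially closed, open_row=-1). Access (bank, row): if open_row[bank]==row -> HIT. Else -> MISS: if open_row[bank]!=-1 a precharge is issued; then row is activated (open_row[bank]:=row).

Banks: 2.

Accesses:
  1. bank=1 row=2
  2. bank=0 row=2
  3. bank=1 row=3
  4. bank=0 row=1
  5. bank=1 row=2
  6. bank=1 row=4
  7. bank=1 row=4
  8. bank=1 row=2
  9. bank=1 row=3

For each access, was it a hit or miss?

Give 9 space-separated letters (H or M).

Acc 1: bank1 row2 -> MISS (open row2); precharges=0
Acc 2: bank0 row2 -> MISS (open row2); precharges=0
Acc 3: bank1 row3 -> MISS (open row3); precharges=1
Acc 4: bank0 row1 -> MISS (open row1); precharges=2
Acc 5: bank1 row2 -> MISS (open row2); precharges=3
Acc 6: bank1 row4 -> MISS (open row4); precharges=4
Acc 7: bank1 row4 -> HIT
Acc 8: bank1 row2 -> MISS (open row2); precharges=5
Acc 9: bank1 row3 -> MISS (open row3); precharges=6

Answer: M M M M M M H M M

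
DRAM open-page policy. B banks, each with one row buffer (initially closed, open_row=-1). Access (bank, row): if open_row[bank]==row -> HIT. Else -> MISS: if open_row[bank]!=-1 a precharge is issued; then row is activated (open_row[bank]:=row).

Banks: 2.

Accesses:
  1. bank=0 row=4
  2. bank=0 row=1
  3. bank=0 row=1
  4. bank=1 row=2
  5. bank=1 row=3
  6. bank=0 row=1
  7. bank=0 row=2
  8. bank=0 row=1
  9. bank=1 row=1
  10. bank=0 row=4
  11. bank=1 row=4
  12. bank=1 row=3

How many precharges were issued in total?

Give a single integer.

Answer: 8

Derivation:
Acc 1: bank0 row4 -> MISS (open row4); precharges=0
Acc 2: bank0 row1 -> MISS (open row1); precharges=1
Acc 3: bank0 row1 -> HIT
Acc 4: bank1 row2 -> MISS (open row2); precharges=1
Acc 5: bank1 row3 -> MISS (open row3); precharges=2
Acc 6: bank0 row1 -> HIT
Acc 7: bank0 row2 -> MISS (open row2); precharges=3
Acc 8: bank0 row1 -> MISS (open row1); precharges=4
Acc 9: bank1 row1 -> MISS (open row1); precharges=5
Acc 10: bank0 row4 -> MISS (open row4); precharges=6
Acc 11: bank1 row4 -> MISS (open row4); precharges=7
Acc 12: bank1 row3 -> MISS (open row3); precharges=8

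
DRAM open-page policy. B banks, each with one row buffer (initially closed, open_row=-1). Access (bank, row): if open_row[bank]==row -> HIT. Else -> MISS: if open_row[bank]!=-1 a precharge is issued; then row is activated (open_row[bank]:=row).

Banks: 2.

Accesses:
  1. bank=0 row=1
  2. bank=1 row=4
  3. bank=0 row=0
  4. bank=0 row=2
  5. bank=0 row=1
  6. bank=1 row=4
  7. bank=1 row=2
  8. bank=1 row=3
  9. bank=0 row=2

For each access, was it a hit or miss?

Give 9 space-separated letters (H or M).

Answer: M M M M M H M M M

Derivation:
Acc 1: bank0 row1 -> MISS (open row1); precharges=0
Acc 2: bank1 row4 -> MISS (open row4); precharges=0
Acc 3: bank0 row0 -> MISS (open row0); precharges=1
Acc 4: bank0 row2 -> MISS (open row2); precharges=2
Acc 5: bank0 row1 -> MISS (open row1); precharges=3
Acc 6: bank1 row4 -> HIT
Acc 7: bank1 row2 -> MISS (open row2); precharges=4
Acc 8: bank1 row3 -> MISS (open row3); precharges=5
Acc 9: bank0 row2 -> MISS (open row2); precharges=6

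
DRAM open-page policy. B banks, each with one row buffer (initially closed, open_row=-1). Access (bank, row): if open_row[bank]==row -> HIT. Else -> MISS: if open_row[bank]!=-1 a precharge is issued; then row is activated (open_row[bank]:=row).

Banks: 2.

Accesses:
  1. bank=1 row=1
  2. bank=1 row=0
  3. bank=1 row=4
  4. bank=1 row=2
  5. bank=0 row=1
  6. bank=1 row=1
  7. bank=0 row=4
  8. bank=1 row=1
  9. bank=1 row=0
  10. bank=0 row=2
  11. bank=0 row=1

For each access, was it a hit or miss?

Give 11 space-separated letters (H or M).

Answer: M M M M M M M H M M M

Derivation:
Acc 1: bank1 row1 -> MISS (open row1); precharges=0
Acc 2: bank1 row0 -> MISS (open row0); precharges=1
Acc 3: bank1 row4 -> MISS (open row4); precharges=2
Acc 4: bank1 row2 -> MISS (open row2); precharges=3
Acc 5: bank0 row1 -> MISS (open row1); precharges=3
Acc 6: bank1 row1 -> MISS (open row1); precharges=4
Acc 7: bank0 row4 -> MISS (open row4); precharges=5
Acc 8: bank1 row1 -> HIT
Acc 9: bank1 row0 -> MISS (open row0); precharges=6
Acc 10: bank0 row2 -> MISS (open row2); precharges=7
Acc 11: bank0 row1 -> MISS (open row1); precharges=8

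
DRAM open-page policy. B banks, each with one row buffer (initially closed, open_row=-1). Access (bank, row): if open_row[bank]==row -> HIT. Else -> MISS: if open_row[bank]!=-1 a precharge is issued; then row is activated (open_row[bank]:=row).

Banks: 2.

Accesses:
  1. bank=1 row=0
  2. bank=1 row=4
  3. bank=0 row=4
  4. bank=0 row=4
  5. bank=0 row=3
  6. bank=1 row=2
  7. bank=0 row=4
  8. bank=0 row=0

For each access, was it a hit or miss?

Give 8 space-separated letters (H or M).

Answer: M M M H M M M M

Derivation:
Acc 1: bank1 row0 -> MISS (open row0); precharges=0
Acc 2: bank1 row4 -> MISS (open row4); precharges=1
Acc 3: bank0 row4 -> MISS (open row4); precharges=1
Acc 4: bank0 row4 -> HIT
Acc 5: bank0 row3 -> MISS (open row3); precharges=2
Acc 6: bank1 row2 -> MISS (open row2); precharges=3
Acc 7: bank0 row4 -> MISS (open row4); precharges=4
Acc 8: bank0 row0 -> MISS (open row0); precharges=5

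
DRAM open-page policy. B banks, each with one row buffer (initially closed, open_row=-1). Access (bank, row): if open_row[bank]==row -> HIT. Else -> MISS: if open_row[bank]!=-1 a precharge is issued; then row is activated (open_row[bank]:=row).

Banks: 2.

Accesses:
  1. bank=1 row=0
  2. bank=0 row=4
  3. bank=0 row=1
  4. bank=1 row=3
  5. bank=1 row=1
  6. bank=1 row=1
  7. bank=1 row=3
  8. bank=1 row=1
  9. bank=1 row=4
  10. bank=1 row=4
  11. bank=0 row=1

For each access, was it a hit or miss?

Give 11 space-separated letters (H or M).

Answer: M M M M M H M M M H H

Derivation:
Acc 1: bank1 row0 -> MISS (open row0); precharges=0
Acc 2: bank0 row4 -> MISS (open row4); precharges=0
Acc 3: bank0 row1 -> MISS (open row1); precharges=1
Acc 4: bank1 row3 -> MISS (open row3); precharges=2
Acc 5: bank1 row1 -> MISS (open row1); precharges=3
Acc 6: bank1 row1 -> HIT
Acc 7: bank1 row3 -> MISS (open row3); precharges=4
Acc 8: bank1 row1 -> MISS (open row1); precharges=5
Acc 9: bank1 row4 -> MISS (open row4); precharges=6
Acc 10: bank1 row4 -> HIT
Acc 11: bank0 row1 -> HIT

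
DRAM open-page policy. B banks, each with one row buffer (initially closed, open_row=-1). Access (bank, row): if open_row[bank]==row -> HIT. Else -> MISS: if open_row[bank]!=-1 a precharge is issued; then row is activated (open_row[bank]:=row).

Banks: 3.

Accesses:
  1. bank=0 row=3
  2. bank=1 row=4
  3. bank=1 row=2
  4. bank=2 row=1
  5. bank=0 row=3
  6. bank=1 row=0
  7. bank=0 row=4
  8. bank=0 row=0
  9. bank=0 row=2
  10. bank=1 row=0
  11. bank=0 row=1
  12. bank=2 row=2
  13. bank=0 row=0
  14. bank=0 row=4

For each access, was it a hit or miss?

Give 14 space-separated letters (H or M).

Acc 1: bank0 row3 -> MISS (open row3); precharges=0
Acc 2: bank1 row4 -> MISS (open row4); precharges=0
Acc 3: bank1 row2 -> MISS (open row2); precharges=1
Acc 4: bank2 row1 -> MISS (open row1); precharges=1
Acc 5: bank0 row3 -> HIT
Acc 6: bank1 row0 -> MISS (open row0); precharges=2
Acc 7: bank0 row4 -> MISS (open row4); precharges=3
Acc 8: bank0 row0 -> MISS (open row0); precharges=4
Acc 9: bank0 row2 -> MISS (open row2); precharges=5
Acc 10: bank1 row0 -> HIT
Acc 11: bank0 row1 -> MISS (open row1); precharges=6
Acc 12: bank2 row2 -> MISS (open row2); precharges=7
Acc 13: bank0 row0 -> MISS (open row0); precharges=8
Acc 14: bank0 row4 -> MISS (open row4); precharges=9

Answer: M M M M H M M M M H M M M M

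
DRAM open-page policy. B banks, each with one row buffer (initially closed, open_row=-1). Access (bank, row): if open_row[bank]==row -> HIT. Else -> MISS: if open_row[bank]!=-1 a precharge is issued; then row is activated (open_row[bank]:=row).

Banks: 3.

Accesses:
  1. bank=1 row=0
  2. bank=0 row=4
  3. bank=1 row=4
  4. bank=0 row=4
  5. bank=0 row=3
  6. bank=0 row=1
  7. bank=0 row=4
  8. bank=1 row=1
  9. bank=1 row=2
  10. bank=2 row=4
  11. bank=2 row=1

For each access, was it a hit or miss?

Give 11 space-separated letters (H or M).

Acc 1: bank1 row0 -> MISS (open row0); precharges=0
Acc 2: bank0 row4 -> MISS (open row4); precharges=0
Acc 3: bank1 row4 -> MISS (open row4); precharges=1
Acc 4: bank0 row4 -> HIT
Acc 5: bank0 row3 -> MISS (open row3); precharges=2
Acc 6: bank0 row1 -> MISS (open row1); precharges=3
Acc 7: bank0 row4 -> MISS (open row4); precharges=4
Acc 8: bank1 row1 -> MISS (open row1); precharges=5
Acc 9: bank1 row2 -> MISS (open row2); precharges=6
Acc 10: bank2 row4 -> MISS (open row4); precharges=6
Acc 11: bank2 row1 -> MISS (open row1); precharges=7

Answer: M M M H M M M M M M M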